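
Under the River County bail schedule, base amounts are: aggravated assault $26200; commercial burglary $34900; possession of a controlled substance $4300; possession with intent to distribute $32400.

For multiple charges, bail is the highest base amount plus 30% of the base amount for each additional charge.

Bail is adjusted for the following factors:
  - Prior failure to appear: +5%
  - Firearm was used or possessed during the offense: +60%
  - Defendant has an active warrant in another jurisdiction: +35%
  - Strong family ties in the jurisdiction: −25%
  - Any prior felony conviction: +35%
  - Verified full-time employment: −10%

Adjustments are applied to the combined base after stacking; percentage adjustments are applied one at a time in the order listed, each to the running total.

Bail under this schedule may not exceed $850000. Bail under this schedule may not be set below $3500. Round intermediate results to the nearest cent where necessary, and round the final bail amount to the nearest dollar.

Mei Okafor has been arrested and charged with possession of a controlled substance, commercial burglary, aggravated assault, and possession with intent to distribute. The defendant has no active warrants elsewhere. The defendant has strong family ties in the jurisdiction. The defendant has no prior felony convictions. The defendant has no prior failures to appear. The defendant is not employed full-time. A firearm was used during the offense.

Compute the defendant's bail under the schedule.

Base amounts from the schedule: possession of a controlled substance $4300; commercial burglary $34900; aggravated assault $26200; possession with intent to distribute $32400.
Stacking rule: highest base plus 30% of each additional charge. Highest is commercial burglary at $34900. Additional: $4300 × 30% = $1290; $26200 × 30% = $7860; $32400 × 30% = $9720. Combined base = $34900 + $18870 = $53770.
Firearm was used or possessed during the offense (+60%): $53770 × 1.6 = $86032.
Strong family ties in the jurisdiction (−25%): $86032 × 0.75 = $64524.
$64524 is within the $850000 maximum.
$64524 is at or above the $3500 minimum.

$64524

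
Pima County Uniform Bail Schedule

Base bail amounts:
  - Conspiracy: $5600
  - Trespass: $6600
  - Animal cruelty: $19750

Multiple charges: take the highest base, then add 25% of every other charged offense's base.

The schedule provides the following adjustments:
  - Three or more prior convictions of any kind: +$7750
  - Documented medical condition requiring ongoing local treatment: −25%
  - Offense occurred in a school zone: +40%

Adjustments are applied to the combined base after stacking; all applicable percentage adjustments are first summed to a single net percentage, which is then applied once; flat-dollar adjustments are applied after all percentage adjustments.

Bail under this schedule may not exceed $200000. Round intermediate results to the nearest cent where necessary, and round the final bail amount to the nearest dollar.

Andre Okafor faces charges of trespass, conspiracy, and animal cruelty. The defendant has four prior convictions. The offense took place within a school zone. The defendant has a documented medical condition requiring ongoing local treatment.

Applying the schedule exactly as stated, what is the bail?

$33970

Base amounts from the schedule: trespass $6600; conspiracy $5600; animal cruelty $19750.
Stacking rule: highest base plus 25% of each additional charge. Highest is animal cruelty at $19750. Additional: $6600 × 25% = $1650; $5600 × 25% = $1400. Combined base = $19750 + $3050 = $22800.
Net percentage adjustment: −25% +40% = +15%. $22800 × 1.15 = $26220.
Three or more prior convictions of any kind (+$7750 flat): $26220 + $7750 = $33970.
$33970 is within the $200000 maximum.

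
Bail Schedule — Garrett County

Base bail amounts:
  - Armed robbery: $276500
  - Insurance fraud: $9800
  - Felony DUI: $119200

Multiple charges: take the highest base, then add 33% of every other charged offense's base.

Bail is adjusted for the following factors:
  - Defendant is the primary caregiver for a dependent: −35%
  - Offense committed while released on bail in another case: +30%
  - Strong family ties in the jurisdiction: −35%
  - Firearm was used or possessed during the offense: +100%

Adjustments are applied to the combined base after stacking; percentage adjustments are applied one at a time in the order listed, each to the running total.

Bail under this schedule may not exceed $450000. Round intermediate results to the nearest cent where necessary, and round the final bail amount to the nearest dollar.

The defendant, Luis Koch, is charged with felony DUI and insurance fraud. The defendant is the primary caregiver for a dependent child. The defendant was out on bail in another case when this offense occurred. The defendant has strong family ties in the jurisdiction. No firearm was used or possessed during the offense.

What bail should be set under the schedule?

$67247

Base amounts from the schedule: felony DUI $119200; insurance fraud $9800.
Stacking rule: highest base plus 33% of each additional charge. Highest is felony DUI at $119200. Additional: $9800 × 33% = $3234. Combined base = $119200 + $3234 = $122434.
Defendant is the primary caregiver for a dependent (−35%): $122434 × 0.65 = $79582.10.
Offense committed while released on bail in another case (+30%): $79582.10 × 1.3 = $103456.73.
Strong family ties in the jurisdiction (−35%): $103456.73 × 0.65 = $67246.87.
$67246.87 is within the $450000 maximum.
Rounded to the nearest dollar: $67247.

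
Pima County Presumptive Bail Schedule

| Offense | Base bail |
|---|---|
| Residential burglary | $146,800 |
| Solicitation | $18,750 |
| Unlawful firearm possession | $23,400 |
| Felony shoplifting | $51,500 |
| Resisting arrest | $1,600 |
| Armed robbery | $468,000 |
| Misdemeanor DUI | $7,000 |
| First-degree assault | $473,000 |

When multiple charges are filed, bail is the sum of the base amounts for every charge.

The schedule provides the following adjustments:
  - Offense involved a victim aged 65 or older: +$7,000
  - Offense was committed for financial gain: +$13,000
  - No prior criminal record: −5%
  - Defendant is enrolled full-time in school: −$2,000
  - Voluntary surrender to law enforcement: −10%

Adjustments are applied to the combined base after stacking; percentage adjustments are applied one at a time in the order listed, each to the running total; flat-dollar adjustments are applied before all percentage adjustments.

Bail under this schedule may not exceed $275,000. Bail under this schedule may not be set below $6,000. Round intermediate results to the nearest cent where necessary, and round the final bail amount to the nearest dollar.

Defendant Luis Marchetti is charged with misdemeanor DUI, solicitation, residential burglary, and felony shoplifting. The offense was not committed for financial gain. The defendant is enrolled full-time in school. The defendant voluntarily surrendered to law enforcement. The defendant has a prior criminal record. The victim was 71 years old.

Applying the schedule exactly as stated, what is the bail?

Base amounts from the schedule: misdemeanor DUI $7,000; solicitation $18,750; residential burglary $146,800; felony shoplifting $51,500.
Stacking rule: sum of all bases. $7,000 + $18,750 + $146,800 + $51,500 = $224,050.
Offense involved a victim aged 65 or older (+$7,000 flat): $224,050 + $7,000 = $231,050.
Defendant is enrolled full-time in school (−$2,000 flat): $231,050 − $2,000 = $229,050.
Voluntary surrender to law enforcement (−10%): $229,050 × 0.9 = $206,145.
$206,145 is within the $275,000 maximum.
$206,145 is at or above the $6,000 minimum.

$206,145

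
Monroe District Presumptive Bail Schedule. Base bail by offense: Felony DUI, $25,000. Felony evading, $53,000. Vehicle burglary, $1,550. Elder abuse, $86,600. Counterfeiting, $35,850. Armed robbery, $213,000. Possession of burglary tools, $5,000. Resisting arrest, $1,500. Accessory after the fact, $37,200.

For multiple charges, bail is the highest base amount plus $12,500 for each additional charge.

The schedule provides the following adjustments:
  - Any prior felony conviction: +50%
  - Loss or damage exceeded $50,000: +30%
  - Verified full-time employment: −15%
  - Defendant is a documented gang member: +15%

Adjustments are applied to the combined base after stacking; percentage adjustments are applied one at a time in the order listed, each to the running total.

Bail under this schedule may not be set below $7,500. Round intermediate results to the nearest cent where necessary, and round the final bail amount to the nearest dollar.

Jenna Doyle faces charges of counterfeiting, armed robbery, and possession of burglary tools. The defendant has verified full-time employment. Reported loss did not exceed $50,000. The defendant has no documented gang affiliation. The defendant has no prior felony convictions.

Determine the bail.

$202,300

Base amounts from the schedule: counterfeiting $35,850; armed robbery $213,000; possession of burglary tools $5,000.
Stacking rule: highest base plus $12,500 per additional charge. Highest is armed robbery at $213,000; 2 additional charges → +$25,000. Combined base = $238,000.
Verified full-time employment (−15%): $238,000 × 0.85 = $202,300.
$202,300 is at or above the $7,500 minimum.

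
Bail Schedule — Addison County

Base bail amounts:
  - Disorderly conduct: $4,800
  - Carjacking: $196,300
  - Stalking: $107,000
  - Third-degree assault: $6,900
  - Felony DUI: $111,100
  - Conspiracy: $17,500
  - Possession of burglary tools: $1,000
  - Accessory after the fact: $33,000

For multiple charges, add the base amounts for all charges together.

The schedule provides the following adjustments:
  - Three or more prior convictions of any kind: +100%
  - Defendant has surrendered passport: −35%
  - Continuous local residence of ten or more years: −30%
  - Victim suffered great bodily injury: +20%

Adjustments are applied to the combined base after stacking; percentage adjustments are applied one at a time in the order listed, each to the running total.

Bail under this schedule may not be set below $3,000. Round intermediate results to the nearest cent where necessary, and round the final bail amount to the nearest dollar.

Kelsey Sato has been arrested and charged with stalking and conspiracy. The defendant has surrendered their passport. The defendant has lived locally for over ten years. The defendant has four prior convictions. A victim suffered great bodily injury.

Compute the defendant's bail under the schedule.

$135,954

Base amounts from the schedule: stalking $107,000; conspiracy $17,500.
Stacking rule: sum of all bases. $107,000 + $17,500 = $124,500.
Three or more prior convictions of any kind (+100%): $124,500 × 2 = $249,000.
Defendant has surrendered passport (−35%): $249,000 × 0.65 = $161,850.
Continuous local residence of ten or more years (−30%): $161,850 × 0.7 = $113,295.
Victim suffered great bodily injury (+20%): $113,295 × 1.2 = $135,954.
$135,954 is at or above the $3,000 minimum.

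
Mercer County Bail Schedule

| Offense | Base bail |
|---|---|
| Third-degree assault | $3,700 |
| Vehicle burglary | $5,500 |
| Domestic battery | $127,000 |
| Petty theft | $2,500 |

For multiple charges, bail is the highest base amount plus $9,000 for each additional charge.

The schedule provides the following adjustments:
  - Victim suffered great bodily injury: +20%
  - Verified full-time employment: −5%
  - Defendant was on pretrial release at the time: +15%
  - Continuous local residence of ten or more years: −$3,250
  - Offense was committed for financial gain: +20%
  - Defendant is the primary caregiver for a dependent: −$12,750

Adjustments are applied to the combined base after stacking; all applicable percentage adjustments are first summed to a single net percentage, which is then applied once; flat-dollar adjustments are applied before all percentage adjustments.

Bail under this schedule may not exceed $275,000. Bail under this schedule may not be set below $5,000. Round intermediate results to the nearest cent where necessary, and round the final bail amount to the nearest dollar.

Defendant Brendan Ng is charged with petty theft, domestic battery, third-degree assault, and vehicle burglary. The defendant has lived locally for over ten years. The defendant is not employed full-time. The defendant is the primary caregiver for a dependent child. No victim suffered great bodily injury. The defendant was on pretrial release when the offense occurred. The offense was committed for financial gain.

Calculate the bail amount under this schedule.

Base amounts from the schedule: petty theft $2,500; domestic battery $127,000; third-degree assault $3,700; vehicle burglary $5,500.
Stacking rule: highest base plus $9,000 per additional charge. Highest is domestic battery at $127,000; 3 additional charges → +$27,000. Combined base = $154,000.
Continuous local residence of ten or more years (−$3,250 flat): $154,000 − $3,250 = $150,750.
Defendant is the primary caregiver for a dependent (−$12,750 flat): $150,750 − $12,750 = $138,000.
Net percentage adjustment: +15% +20% = +35%. $138,000 × 1.35 = $186,300.
$186,300 is within the $275,000 maximum.
$186,300 is at or above the $5,000 minimum.

$186,300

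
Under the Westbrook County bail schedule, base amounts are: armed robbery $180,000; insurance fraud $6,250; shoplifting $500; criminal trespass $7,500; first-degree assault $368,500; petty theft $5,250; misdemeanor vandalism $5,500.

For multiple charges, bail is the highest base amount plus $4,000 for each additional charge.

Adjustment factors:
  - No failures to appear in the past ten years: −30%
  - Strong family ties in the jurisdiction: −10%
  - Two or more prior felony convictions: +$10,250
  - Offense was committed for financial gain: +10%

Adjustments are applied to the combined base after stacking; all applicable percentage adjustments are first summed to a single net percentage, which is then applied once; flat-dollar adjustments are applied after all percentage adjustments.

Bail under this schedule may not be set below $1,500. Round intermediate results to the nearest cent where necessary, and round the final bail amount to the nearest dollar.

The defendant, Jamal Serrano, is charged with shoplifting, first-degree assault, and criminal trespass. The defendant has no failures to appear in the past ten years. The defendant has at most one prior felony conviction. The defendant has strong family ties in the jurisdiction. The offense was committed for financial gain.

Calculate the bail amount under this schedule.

Base amounts from the schedule: shoplifting $500; first-degree assault $368,500; criminal trespass $7,500.
Stacking rule: highest base plus $4,000 per additional charge. Highest is first-degree assault at $368,500; 2 additional charges → +$8,000. Combined base = $376,500.
Net percentage adjustment: −30% −10% +10% = −30%. $376,500 × 0.7 = $263,550.
$263,550 is at or above the $1,500 minimum.

$263,550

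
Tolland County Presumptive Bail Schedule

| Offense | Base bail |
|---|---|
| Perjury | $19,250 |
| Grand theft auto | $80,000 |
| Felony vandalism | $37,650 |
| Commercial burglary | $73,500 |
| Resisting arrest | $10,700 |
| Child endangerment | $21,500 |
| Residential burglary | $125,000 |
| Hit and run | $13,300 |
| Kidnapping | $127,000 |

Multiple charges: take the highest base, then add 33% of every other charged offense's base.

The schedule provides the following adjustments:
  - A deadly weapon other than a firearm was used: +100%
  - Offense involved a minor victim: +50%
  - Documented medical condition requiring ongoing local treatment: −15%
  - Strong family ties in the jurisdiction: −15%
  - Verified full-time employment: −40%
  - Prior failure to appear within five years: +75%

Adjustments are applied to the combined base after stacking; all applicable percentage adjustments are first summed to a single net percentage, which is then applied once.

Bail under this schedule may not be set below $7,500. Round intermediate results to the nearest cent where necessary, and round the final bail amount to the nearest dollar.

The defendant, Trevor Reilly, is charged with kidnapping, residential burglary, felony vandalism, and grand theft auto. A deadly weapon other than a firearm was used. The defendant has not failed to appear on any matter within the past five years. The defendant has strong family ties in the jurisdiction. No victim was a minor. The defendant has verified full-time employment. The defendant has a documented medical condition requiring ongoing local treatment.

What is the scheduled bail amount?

$269,197

Base amounts from the schedule: kidnapping $127,000; residential burglary $125,000; felony vandalism $37,650; grand theft auto $80,000.
Stacking rule: highest base plus 33% of each additional charge. Highest is kidnapping at $127,000. Additional: $125,000 × 33% = $41,250; $37,650 × 33% = $12,424.50; $80,000 × 33% = $26,400. Combined base = $127,000 + $80,074.50 = $207,074.50.
Net percentage adjustment: +100% −15% −15% −40% = +30%. $207,074.50 × 1.3 = $269,196.85.
$269,196.85 is at or above the $7,500 minimum.
Rounded to the nearest dollar: $269,197.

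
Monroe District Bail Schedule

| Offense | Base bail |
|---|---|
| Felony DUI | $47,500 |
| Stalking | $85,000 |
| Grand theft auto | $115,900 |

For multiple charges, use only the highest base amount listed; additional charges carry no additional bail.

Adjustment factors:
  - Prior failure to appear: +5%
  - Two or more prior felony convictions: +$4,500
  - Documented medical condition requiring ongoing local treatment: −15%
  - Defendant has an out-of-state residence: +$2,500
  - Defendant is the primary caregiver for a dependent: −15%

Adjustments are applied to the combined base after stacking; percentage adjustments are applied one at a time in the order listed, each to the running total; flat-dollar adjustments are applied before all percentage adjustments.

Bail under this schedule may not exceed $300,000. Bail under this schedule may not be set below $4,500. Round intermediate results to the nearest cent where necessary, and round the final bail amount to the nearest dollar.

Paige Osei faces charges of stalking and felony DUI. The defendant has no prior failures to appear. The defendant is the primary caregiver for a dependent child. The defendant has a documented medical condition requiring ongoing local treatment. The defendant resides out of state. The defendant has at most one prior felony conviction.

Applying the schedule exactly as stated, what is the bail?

$63,219

Base amounts from the schedule: stalking $85,000; felony DUI $47,500.
Stacking rule: use the highest base only. Highest is stalking at $85,000. Combined base = $85,000.
Defendant has an out-of-state residence (+$2,500 flat): $85,000 + $2,500 = $87,500.
Documented medical condition requiring ongoing local treatment (−15%): $87,500 × 0.85 = $74,375.
Defendant is the primary caregiver for a dependent (−15%): $74,375 × 0.85 = $63,218.75.
$63,218.75 is within the $300,000 maximum.
$63,218.75 is at or above the $4,500 minimum.
Rounded to the nearest dollar: $63,219.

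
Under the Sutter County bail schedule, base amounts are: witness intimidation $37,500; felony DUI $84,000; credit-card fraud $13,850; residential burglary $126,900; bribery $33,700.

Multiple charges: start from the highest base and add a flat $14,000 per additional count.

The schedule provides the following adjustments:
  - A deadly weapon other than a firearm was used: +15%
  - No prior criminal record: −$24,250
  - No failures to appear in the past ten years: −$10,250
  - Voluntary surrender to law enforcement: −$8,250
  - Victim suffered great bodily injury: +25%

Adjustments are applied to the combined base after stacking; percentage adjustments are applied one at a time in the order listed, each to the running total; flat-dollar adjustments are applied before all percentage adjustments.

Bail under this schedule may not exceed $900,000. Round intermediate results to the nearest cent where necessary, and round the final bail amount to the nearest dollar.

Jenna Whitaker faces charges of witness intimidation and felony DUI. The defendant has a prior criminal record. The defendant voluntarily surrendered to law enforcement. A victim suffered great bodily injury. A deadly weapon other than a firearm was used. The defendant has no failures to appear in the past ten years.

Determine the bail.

Base amounts from the schedule: witness intimidation $37,500; felony DUI $84,000.
Stacking rule: highest base plus $14,000 per additional charge. Highest is felony DUI at $84,000; 1 additional charge → +$14,000. Combined base = $98,000.
No failures to appear in the past ten years (−$10,250 flat): $98,000 − $10,250 = $87,750.
Voluntary surrender to law enforcement (−$8,250 flat): $87,750 − $8,250 = $79,500.
A deadly weapon other than a firearm was used (+15%): $79,500 × 1.15 = $91,425.
Victim suffered great bodily injury (+25%): $91,425 × 1.25 = $114,281.25.
$114,281.25 is within the $900,000 maximum.
Rounded to the nearest dollar: $114,281.

$114,281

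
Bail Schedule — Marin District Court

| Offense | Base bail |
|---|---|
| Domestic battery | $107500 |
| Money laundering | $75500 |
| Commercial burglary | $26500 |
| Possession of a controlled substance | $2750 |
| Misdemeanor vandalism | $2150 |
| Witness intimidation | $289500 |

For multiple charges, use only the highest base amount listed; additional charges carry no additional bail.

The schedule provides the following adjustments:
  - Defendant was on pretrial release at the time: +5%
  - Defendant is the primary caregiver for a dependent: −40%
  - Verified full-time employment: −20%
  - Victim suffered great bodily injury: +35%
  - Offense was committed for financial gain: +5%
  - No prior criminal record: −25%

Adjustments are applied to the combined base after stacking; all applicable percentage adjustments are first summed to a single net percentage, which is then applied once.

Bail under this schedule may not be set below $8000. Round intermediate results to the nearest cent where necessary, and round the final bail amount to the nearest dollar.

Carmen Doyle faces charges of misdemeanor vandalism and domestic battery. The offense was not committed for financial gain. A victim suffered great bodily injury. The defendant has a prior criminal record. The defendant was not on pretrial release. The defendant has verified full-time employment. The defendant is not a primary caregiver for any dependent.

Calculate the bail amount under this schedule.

$123625

Base amounts from the schedule: misdemeanor vandalism $2150; domestic battery $107500.
Stacking rule: use the highest base only. Highest is domestic battery at $107500. Combined base = $107500.
Net percentage adjustment: −20% +35% = +15%. $107500 × 1.15 = $123625.
$123625 is at or above the $8000 minimum.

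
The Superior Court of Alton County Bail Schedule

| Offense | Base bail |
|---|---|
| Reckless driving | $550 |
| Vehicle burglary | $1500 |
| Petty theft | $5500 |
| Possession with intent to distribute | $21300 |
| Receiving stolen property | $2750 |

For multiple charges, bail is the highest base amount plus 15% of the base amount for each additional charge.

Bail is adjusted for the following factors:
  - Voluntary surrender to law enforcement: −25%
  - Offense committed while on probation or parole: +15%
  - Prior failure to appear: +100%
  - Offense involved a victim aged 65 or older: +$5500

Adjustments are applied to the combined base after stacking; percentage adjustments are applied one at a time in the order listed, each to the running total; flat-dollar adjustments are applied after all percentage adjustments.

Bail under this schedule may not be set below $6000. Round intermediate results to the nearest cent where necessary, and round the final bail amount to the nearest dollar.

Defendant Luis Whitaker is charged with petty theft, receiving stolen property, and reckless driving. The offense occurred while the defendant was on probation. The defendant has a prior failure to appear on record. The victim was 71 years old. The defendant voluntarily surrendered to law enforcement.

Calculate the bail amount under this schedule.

Base amounts from the schedule: petty theft $5500; receiving stolen property $2750; reckless driving $550.
Stacking rule: highest base plus 15% of each additional charge. Highest is petty theft at $5500. Additional: $2750 × 15% = $412.50; $550 × 15% = $82.50. Combined base = $5500 + $495 = $5995.
Voluntary surrender to law enforcement (−25%): $5995 × 0.75 = $4496.25.
Offense committed while on probation or parole (+15%): $4496.25 × 1.15 = $5170.69.
Prior failure to appear (+100%): $5170.69 × 2 = $10341.38.
Offense involved a victim aged 65 or older (+$5500 flat): $10341.38 + $5500 = $15841.38.
$15841.38 is at or above the $6000 minimum.
Rounded to the nearest dollar: $15841.

$15841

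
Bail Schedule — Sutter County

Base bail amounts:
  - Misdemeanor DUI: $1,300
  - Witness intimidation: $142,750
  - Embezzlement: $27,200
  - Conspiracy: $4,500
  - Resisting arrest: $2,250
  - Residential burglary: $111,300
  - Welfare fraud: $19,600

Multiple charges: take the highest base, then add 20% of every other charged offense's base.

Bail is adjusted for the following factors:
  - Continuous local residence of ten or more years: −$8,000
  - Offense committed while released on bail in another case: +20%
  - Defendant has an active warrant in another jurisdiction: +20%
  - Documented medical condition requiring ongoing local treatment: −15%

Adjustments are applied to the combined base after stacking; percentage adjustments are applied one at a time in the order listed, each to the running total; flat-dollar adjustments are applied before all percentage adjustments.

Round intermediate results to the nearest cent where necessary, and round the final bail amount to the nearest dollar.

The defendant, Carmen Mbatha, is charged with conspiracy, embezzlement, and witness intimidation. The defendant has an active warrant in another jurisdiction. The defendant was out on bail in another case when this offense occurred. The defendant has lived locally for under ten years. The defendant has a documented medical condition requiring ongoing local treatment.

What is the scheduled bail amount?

$182,486

Base amounts from the schedule: conspiracy $4,500; embezzlement $27,200; witness intimidation $142,750.
Stacking rule: highest base plus 20% of each additional charge. Highest is witness intimidation at $142,750. Additional: $4,500 × 20% = $900; $27,200 × 20% = $5,440. Combined base = $142,750 + $6,340 = $149,090.
Offense committed while released on bail in another case (+20%): $149,090 × 1.2 = $178,908.
Defendant has an active warrant in another jurisdiction (+20%): $178,908 × 1.2 = $214,689.60.
Documented medical condition requiring ongoing local treatment (−15%): $214,689.60 × 0.85 = $182,486.16.
Rounded to the nearest dollar: $182,486.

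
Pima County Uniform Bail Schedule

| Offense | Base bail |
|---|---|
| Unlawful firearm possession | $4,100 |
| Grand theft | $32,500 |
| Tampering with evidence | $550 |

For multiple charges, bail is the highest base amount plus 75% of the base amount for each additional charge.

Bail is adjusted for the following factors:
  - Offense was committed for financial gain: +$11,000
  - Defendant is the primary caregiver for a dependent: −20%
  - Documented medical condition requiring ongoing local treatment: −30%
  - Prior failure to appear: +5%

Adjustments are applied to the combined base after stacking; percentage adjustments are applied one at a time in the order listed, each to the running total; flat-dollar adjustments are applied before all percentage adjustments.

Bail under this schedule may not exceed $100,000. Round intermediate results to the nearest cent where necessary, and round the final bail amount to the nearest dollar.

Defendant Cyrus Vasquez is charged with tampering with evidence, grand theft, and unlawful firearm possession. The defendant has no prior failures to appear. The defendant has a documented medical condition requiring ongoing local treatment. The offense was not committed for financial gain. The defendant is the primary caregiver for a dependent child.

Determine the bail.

$20,153

Base amounts from the schedule: tampering with evidence $550; grand theft $32,500; unlawful firearm possession $4,100.
Stacking rule: highest base plus 75% of each additional charge. Highest is grand theft at $32,500. Additional: $550 × 75% = $412.50; $4,100 × 75% = $3,075. Combined base = $32,500 + $3,487.50 = $35,987.50.
Defendant is the primary caregiver for a dependent (−20%): $35,987.50 × 0.8 = $28,790.
Documented medical condition requiring ongoing local treatment (−30%): $28,790 × 0.7 = $20,153.
$20,153 is within the $100,000 maximum.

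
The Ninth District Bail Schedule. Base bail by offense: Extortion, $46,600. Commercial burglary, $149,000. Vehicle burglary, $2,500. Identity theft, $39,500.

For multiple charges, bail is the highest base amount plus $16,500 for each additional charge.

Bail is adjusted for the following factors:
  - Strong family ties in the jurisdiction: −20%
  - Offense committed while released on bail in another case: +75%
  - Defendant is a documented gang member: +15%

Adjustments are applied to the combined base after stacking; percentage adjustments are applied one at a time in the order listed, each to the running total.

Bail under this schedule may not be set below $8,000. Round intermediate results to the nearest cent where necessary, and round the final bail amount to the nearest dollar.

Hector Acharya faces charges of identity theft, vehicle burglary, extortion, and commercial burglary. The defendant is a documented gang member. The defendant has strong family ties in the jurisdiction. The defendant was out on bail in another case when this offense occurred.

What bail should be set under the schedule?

$319,585

Base amounts from the schedule: identity theft $39,500; vehicle burglary $2,500; extortion $46,600; commercial burglary $149,000.
Stacking rule: highest base plus $16,500 per additional charge. Highest is commercial burglary at $149,000; 3 additional charges → +$49,500. Combined base = $198,500.
Strong family ties in the jurisdiction (−20%): $198,500 × 0.8 = $158,800.
Offense committed while released on bail in another case (+75%): $158,800 × 1.75 = $277,900.
Defendant is a documented gang member (+15%): $277,900 × 1.15 = $319,585.
$319,585 is at or above the $8,000 minimum.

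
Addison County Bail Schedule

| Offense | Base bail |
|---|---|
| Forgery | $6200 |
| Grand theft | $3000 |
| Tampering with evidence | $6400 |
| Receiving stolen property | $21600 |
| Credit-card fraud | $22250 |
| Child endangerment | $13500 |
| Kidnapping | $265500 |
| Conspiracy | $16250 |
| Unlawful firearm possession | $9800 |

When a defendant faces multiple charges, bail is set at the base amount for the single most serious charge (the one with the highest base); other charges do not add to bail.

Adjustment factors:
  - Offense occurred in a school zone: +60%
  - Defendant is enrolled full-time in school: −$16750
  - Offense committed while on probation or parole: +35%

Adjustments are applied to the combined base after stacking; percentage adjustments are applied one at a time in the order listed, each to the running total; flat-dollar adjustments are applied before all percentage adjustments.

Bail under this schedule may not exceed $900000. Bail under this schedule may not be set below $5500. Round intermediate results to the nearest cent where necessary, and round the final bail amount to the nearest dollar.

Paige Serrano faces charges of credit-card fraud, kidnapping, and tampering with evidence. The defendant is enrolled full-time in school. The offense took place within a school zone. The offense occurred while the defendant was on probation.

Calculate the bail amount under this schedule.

Base amounts from the schedule: credit-card fraud $22250; kidnapping $265500; tampering with evidence $6400.
Stacking rule: use the highest base only. Highest is kidnapping at $265500. Combined base = $265500.
Defendant is enrolled full-time in school (−$16750 flat): $265500 − $16750 = $248750.
Offense occurred in a school zone (+60%): $248750 × 1.6 = $398000.
Offense committed while on probation or parole (+35%): $398000 × 1.35 = $537300.
$537300 is within the $900000 maximum.
$537300 is at or above the $5500 minimum.

$537300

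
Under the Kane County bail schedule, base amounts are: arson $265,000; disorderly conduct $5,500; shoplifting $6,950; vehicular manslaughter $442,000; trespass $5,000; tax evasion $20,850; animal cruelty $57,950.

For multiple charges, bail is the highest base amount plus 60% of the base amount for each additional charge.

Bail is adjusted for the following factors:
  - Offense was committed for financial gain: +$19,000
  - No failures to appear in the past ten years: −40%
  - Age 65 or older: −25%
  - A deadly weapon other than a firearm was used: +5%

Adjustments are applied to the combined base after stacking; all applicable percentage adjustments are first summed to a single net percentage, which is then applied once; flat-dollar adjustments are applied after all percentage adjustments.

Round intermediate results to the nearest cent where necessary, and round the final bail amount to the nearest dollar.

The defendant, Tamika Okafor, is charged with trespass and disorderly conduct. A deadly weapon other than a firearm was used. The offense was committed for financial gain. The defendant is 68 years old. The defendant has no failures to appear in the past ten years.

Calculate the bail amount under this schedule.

$22,400

Base amounts from the schedule: trespass $5,000; disorderly conduct $5,500.
Stacking rule: highest base plus 60% of each additional charge. Highest is disorderly conduct at $5,500. Additional: $5,000 × 60% = $3,000. Combined base = $5,500 + $3,000 = $8,500.
Net percentage adjustment: −40% −25% +5% = −60%. $8,500 × 0.4 = $3,400.
Offense was committed for financial gain (+$19,000 flat): $3,400 + $19,000 = $22,400.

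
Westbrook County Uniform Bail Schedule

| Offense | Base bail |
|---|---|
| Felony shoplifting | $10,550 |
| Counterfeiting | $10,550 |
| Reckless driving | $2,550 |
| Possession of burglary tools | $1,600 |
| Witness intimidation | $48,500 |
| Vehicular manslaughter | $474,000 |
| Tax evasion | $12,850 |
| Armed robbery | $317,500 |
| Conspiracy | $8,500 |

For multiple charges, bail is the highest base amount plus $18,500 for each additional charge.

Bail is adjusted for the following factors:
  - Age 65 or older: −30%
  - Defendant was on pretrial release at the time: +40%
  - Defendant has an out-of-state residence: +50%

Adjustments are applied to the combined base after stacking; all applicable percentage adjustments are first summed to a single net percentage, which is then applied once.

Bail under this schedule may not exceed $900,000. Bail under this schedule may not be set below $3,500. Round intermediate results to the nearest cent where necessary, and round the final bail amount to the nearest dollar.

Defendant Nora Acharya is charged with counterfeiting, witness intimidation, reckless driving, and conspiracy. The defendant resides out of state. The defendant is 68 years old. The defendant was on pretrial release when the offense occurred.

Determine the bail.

$166,400

Base amounts from the schedule: counterfeiting $10,550; witness intimidation $48,500; reckless driving $2,550; conspiracy $8,500.
Stacking rule: highest base plus $18,500 per additional charge. Highest is witness intimidation at $48,500; 3 additional charges → +$55,500. Combined base = $104,000.
Net percentage adjustment: −30% +40% +50% = +60%. $104,000 × 1.6 = $166,400.
$166,400 is within the $900,000 maximum.
$166,400 is at or above the $3,500 minimum.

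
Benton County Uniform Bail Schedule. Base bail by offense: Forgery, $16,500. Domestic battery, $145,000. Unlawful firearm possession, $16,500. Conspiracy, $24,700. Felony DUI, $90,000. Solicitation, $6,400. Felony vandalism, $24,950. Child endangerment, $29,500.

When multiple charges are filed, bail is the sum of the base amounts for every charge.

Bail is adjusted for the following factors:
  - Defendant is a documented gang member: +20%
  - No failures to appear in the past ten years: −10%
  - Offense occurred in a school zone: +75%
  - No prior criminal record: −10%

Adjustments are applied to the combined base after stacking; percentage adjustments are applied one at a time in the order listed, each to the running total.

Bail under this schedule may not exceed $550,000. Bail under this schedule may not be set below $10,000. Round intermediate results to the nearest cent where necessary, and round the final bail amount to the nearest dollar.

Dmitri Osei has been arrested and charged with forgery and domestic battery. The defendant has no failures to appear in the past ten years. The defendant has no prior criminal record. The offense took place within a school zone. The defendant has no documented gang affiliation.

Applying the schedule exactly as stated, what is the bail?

$228,926

Base amounts from the schedule: forgery $16,500; domestic battery $145,000.
Stacking rule: sum of all bases. $16,500 + $145,000 = $161,500.
No failures to appear in the past ten years (−10%): $161,500 × 0.9 = $145,350.
Offense occurred in a school zone (+75%): $145,350 × 1.75 = $254,362.50.
No prior criminal record (−10%): $254,362.50 × 0.9 = $228,926.25.
$228,926.25 is within the $550,000 maximum.
$228,926.25 is at or above the $10,000 minimum.
Rounded to the nearest dollar: $228,926.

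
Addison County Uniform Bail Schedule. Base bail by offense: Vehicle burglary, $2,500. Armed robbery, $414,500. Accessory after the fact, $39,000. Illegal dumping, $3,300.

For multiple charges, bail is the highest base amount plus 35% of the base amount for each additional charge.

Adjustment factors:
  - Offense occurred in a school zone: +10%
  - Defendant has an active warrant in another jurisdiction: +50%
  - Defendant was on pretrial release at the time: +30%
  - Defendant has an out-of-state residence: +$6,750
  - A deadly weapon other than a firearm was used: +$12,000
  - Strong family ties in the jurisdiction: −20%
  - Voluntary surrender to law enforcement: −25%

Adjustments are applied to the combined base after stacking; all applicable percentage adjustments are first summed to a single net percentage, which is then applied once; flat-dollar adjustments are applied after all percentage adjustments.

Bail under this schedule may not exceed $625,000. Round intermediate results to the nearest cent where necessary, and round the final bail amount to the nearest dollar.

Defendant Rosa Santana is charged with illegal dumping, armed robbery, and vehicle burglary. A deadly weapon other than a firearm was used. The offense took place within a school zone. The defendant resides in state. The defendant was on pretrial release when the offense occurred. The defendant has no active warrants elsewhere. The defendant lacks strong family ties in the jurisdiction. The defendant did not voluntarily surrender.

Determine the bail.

Base amounts from the schedule: illegal dumping $3,300; armed robbery $414,500; vehicle burglary $2,500.
Stacking rule: highest base plus 35% of each additional charge. Highest is armed robbery at $414,500. Additional: $3,300 × 35% = $1,155; $2,500 × 35% = $875. Combined base = $414,500 + $2,030 = $416,530.
Net percentage adjustment: +10% +30% = +40%. $416,530 × 1.4 = $583,142.
A deadly weapon other than a firearm was used (+$12,000 flat): $583,142 + $12,000 = $595,142.
$595,142 is within the $625,000 maximum.

$595,142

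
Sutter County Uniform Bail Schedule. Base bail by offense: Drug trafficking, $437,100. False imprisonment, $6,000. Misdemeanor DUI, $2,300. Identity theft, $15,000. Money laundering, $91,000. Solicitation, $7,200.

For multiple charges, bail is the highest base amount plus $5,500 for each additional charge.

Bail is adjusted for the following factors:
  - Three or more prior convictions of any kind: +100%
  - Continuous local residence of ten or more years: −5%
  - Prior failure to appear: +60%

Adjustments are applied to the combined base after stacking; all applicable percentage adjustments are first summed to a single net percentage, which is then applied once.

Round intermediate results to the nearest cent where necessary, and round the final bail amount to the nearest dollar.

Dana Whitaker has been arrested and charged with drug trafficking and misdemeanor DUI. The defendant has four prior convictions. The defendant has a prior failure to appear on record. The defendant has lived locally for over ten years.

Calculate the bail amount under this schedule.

$1,128,630

Base amounts from the schedule: drug trafficking $437,100; misdemeanor DUI $2,300.
Stacking rule: highest base plus $5,500 per additional charge. Highest is drug trafficking at $437,100; 1 additional charge → +$5,500. Combined base = $442,600.
Net percentage adjustment: +100% −5% +60% = +155%. $442,600 × 2.55 = $1,128,630.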